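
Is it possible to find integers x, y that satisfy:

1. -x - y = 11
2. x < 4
Yes

Take x = 0, y = -11. Substituting into each constraint:
  (1) 0 + 11 = 11 ✓
  (2) 0 < 4 ✓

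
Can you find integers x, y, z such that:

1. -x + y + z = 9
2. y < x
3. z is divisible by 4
Yes

Take x = 3, y = 0, z = 12. Substituting into each constraint:
  (1) (-3) + 0 + 12 = 9 ✓
  (2) 0 < 3 ✓
  (3) 12 = 4 × 3, remainder 0 ✓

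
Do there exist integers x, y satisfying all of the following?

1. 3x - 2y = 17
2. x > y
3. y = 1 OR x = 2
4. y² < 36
No

A contradictory subset is {3x - 2y = 17, y = 1 OR x = 2}. No integer assignment can satisfy these jointly:

  - 3x - 2y = 17: is a linear equation tying the variables together
  - y = 1 OR x = 2: forces a choice: either y = 1 or x = 2

Split on the disjunction (y = 1 OR x = 2):
  • If y = 1: with y = 1, every remaining term of the linear equation is divisible by 3, so the left side is ≡ 0 (mod 3); but the right side 19 ≡ 1 (mod 3). No integers can satisfy it.
  • If x = 2: with x = 2, every remaining term of the linear equation is divisible by 2, so the left side is ≡ 0 (mod 2); but the right side 11 ≡ 1 (mod 2). No integers can satisfy it.
Both branches are infeasible, so the system has no integer solution.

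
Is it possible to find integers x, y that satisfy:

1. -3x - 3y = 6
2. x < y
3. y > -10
Yes

Take x = -2, y = 0. Substituting into each constraint:
  (1) -3(-2) - 3(0) = 6 ✓
  (2) -2 < 0 ✓
  (3) 0 > -10 ✓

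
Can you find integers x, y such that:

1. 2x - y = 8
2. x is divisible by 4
Yes

Take x = 0, y = -8. Substituting into each constraint:
  (1) 2(0) + 8 = 8 ✓
  (2) 0 = 4 × 0, remainder 0 ✓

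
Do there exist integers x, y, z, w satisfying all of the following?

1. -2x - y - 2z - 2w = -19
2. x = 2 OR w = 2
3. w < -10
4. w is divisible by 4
Yes

Take x = 2, y = 39, z = 0, w = -12. Substituting into each constraint:
  (1) -2(2) + (-39) - 2(0) - 2(-12) = -19 ✓
  (2) x = 2, target 2 ✓ (first branch holds)
  (3) -12 < -10 ✓
  (4) -12 = 4 × -3, remainder 0 ✓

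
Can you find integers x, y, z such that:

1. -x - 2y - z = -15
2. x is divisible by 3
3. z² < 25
Yes

Take x = 0, y = 7, z = 1. Substituting into each constraint:
  (1) 0 - 2(7) + (-1) = -15 ✓
  (2) 0 = 3 × 0, remainder 0 ✓
  (3) z² = (1)² = 1, and 1 < 25 ✓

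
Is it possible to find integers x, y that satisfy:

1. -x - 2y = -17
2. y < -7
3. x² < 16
No

The full constraint system is jointly infeasible over the integers. Each constraint and what it forces:

  - -x - 2y = -17: is a linear equation tying the variables together
  - y < -7: bounds one variable relative to a constant
  - x² < 16: restricts x to |x| ≤ 3

Range argument: with x ∈ [-3, 3], y ∈ [−∞, -8], the left side of the equation is at least 13, but the right side is -17 < 13. No integer solution exists.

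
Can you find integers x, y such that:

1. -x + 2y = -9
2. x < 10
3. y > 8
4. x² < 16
No

A contradictory subset is {-x + 2y = -9, x < 10, y > 8}. No integer assignment can satisfy these jointly:

  - -x + 2y = -9: is a linear equation tying the variables together
  - x < 10: bounds one variable relative to a constant
  - y > 8: bounds one variable relative to a constant

Range argument: with x ∈ [−∞, 9], y ∈ [9, ∞], the left side of the equation is at least 9, but the right side is -9 < 9. No integer solution exists.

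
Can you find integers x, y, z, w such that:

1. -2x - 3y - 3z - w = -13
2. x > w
Yes

Take x = 0, y = 5, z = 0, w = -2. Substituting into each constraint:
  (1) -2(0) - 3(5) - 3(0) + 2 = -13 ✓
  (2) 0 > -2 ✓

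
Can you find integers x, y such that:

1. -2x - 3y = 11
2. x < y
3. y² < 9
Yes

Take x = -4, y = -1. Substituting into each constraint:
  (1) -2(-4) - 3(-1) = 11 ✓
  (2) -4 < -1 ✓
  (3) y² = (-1)² = 1, and 1 < 9 ✓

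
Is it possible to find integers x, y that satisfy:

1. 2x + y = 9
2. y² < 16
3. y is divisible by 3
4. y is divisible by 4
No

A contradictory subset is {2x + y = 9, y is divisible by 4}. No integer assignment can satisfy these jointly:

  - 2x + y = 9: is a linear equation tying the variables together
  - y is divisible by 4: restricts y to multiples of 4

Modular obstruction: writing y = 4y', every remaining term of the linear equation is divisible by 2, so the left side is ≡ 0 (mod 2); but the right side 9 ≡ 1 (mod 2). No integers can satisfy it.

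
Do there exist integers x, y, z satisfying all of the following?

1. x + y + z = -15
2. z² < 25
Yes

Take x = -15, y = 0, z = 0. Substituting into each constraint:
  (1) (-15) + 0 + 0 = -15 ✓
  (2) z² = (0)² = 0, and 0 < 25 ✓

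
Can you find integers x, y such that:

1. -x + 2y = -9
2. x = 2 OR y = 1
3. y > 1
No

The full constraint system is jointly infeasible over the integers. Each constraint and what it forces:

  - -x + 2y = -9: is a linear equation tying the variables together
  - x = 2 OR y = 1: forces a choice: either x = 2 or y = 1
  - y > 1: bounds one variable relative to a constant

Split on the disjunction (x = 2 OR y = 1):
  • If x = 2: with x = 2, every remaining term of the linear equation is divisible by 2, so the left side is ≡ 0 (mod 2); but the right side -7 ≡ 1 (mod 2). No integers can satisfy it.
  • If y = 1: this contradicts the bound y ≥ 2.
Both branches are infeasible, so the system has no integer solution.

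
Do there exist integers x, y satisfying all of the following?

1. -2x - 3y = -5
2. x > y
Yes

Take x = 4, y = -1. Substituting into each constraint:
  (1) -2(4) - 3(-1) = -5 ✓
  (2) 4 > -1 ✓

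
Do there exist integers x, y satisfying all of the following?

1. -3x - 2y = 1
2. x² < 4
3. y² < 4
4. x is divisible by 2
No

A contradictory subset is {-3x - 2y = 1, x is divisible by 2}. No integer assignment can satisfy these jointly:

  - -3x - 2y = 1: is a linear equation tying the variables together
  - x is divisible by 2: restricts x to multiples of 2

Modular obstruction: writing x = 2x', every remaining term of the linear equation is divisible by 2, so the left side is ≡ 0 (mod 2); but the right side 1 ≡ 1 (mod 2). No integers can satisfy it.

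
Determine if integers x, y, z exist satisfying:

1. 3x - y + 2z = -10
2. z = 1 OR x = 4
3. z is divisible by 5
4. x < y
Yes

Take x = 4, y = 22, z = 0. Substituting into each constraint:
  (1) 3(4) + (-22) + 2(0) = -10 ✓
  (2) x = 4, target 4 ✓ (second branch holds)
  (3) 0 = 5 × 0, remainder 0 ✓
  (4) 4 < 22 ✓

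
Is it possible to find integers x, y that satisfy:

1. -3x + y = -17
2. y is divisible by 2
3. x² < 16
Yes

Take x = 3, y = -8. Substituting into each constraint:
  (1) -3(3) + (-8) = -17 ✓
  (2) -8 = 2 × -4, remainder 0 ✓
  (3) x² = (3)² = 9, and 9 < 16 ✓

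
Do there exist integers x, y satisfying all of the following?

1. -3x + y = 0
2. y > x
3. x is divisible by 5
Yes

Take x = 5, y = 15. Substituting into each constraint:
  (1) -3(5) + 15 = 0 ✓
  (2) 15 > 5 ✓
  (3) 5 = 5 × 1, remainder 0 ✓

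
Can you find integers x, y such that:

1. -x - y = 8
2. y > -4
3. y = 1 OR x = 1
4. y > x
Yes

Take x = -9, y = 1. Substituting into each constraint:
  (1) 9 + (-1) = 8 ✓
  (2) 1 > -4 ✓
  (3) y = 1, target 1 ✓ (first branch holds)
  (4) 1 > -9 ✓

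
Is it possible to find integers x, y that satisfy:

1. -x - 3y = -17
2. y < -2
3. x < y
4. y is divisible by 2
No

A contradictory subset is {-x - 3y = -17, y < -2, x < y}. No integer assignment can satisfy these jointly:

  - -x - 3y = -17: is a linear equation tying the variables together
  - y < -2: bounds one variable relative to a constant
  - x < y: bounds one variable relative to another variable

Propagating the comparison: x < y and y ≤ -3 give x ≤ -4. Range argument: with x ∈ [−∞, -4], y ∈ [−∞, -3], the left side of the equation is at least 13, but the right side is -17 < 13. No integer solution exists.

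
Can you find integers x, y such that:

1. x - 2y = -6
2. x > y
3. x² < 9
No

The full constraint system is jointly infeasible over the integers. Each constraint and what it forces:

  - x - 2y = -6: is a linear equation tying the variables together
  - x > y: bounds one variable relative to another variable
  - x² < 9: restricts x to |x| ≤ 2

Propagating the comparison: y < x and x ≤ 2 give y ≤ 1. Range argument: with x ∈ [-2, 2], y ∈ [−∞, 1], the left side of the equation is at least -4, but the right side is -6 < -4. No integer solution exists.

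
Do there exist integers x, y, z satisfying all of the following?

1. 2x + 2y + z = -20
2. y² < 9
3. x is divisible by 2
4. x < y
Yes

Take x = 0, y = 1, z = -22. Substituting into each constraint:
  (1) 2(0) + 2(1) + (-22) = -20 ✓
  (2) y² = (1)² = 1, and 1 < 9 ✓
  (3) 0 = 2 × 0, remainder 0 ✓
  (4) 0 < 1 ✓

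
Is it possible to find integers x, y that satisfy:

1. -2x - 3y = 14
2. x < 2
Yes

Take x = -7, y = 0. Substituting into each constraint:
  (1) -2(-7) - 3(0) = 14 ✓
  (2) -7 < 2 ✓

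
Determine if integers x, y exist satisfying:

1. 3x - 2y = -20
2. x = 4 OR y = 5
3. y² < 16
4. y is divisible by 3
No

The full constraint system is jointly infeasible over the integers. Each constraint and what it forces:

  - 3x - 2y = -20: is a linear equation tying the variables together
  - x = 4 OR y = 5: forces a choice: either x = 4 or y = 5
  - y² < 16: restricts y to |y| ≤ 3
  - y is divisible by 3: restricts y to multiples of 3

Modular obstruction: writing y = 3y', every remaining term of the linear equation is divisible by 3, so the left side is ≡ 0 (mod 3); but the right side -20 ≡ 1 (mod 3). No integers can satisfy it.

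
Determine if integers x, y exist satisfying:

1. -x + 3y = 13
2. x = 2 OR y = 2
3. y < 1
No

The full constraint system is jointly infeasible over the integers. Each constraint and what it forces:

  - -x + 3y = 13: is a linear equation tying the variables together
  - x = 2 OR y = 2: forces a choice: either x = 2 or y = 2
  - y < 1: bounds one variable relative to a constant

Split on the disjunction (x = 2 OR y = 2):
  • If x = 2: the equation forces y = 5, which contradicts the bound y ≤ 0.
  • If y = 2: this contradicts the bound y ≤ 0.
Both branches are infeasible, so the system has no integer solution.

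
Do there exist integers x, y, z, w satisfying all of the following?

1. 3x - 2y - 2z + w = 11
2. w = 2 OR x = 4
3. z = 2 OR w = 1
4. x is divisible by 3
Yes

Take x = 9, y = 7, z = 2, w = 2. Substituting into each constraint:
  (1) 3(9) - 2(7) - 2(2) + 2 = 11 ✓
  (2) w = 2, target 2 ✓ (first branch holds)
  (3) z = 2, target 2 ✓ (first branch holds)
  (4) 9 = 3 × 3, remainder 0 ✓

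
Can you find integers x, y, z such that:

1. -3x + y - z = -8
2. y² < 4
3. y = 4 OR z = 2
Yes

Take x = 2, y = 0, z = 2. Substituting into each constraint:
  (1) -3(2) + 0 + (-2) = -8 ✓
  (2) y² = (0)² = 0, and 0 < 4 ✓
  (3) z = 2, target 2 ✓ (second branch holds)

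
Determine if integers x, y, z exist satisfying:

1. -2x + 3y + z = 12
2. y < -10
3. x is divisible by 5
Yes

Take x = 0, y = -11, z = 45. Substituting into each constraint:
  (1) -2(0) + 3(-11) + 45 = 12 ✓
  (2) -11 < -10 ✓
  (3) 0 = 5 × 0, remainder 0 ✓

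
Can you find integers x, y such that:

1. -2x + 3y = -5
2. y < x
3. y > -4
Yes

Take x = 1, y = -1. Substituting into each constraint:
  (1) -2(1) + 3(-1) = -5 ✓
  (2) -1 < 1 ✓
  (3) -1 > -4 ✓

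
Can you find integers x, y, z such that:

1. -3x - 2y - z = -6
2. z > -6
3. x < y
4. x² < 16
Yes

Take x = -1, y = 0, z = 9. Substituting into each constraint:
  (1) -3(-1) - 2(0) + (-9) = -6 ✓
  (2) 9 > -6 ✓
  (3) -1 < 0 ✓
  (4) x² = (-1)² = 1, and 1 < 16 ✓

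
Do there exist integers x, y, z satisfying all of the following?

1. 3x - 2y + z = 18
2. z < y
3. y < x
Yes

Take x = 7, y = 0, z = -3. Substituting into each constraint:
  (1) 3(7) - 2(0) + (-3) = 18 ✓
  (2) -3 < 0 ✓
  (3) 0 < 7 ✓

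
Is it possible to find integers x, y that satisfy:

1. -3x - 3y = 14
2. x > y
No

Even the single constraint (-3x - 3y = 14) is infeasible over the integers.

  - -3x - 3y = 14: every term on the left is divisible by 3, so the LHS ≡ 0 (mod 3), but the RHS 14 is not — no integer solution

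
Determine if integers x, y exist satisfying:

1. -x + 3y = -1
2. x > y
Yes

Take x = 1, y = 0. Substituting into each constraint:
  (1) (-1) + 3(0) = -1 ✓
  (2) 1 > 0 ✓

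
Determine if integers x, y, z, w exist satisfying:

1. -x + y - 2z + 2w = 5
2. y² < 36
Yes

Take x = 0, y = 5, z = 0, w = 0. Substituting into each constraint:
  (1) 0 + 5 - 2(0) + 2(0) = 5 ✓
  (2) y² = (5)² = 25, and 25 < 36 ✓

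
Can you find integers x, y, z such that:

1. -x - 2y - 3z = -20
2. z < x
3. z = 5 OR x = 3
Yes

Take x = 3, y = 7, z = 1. Substituting into each constraint:
  (1) (-3) - 2(7) - 3(1) = -20 ✓
  (2) 1 < 3 ✓
  (3) x = 3, target 3 ✓ (second branch holds)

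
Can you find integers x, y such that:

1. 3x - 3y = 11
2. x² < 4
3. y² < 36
No

Even the single constraint (3x - 3y = 11) is infeasible over the integers.

  - 3x - 3y = 11: every term on the left is divisible by 3, so the LHS ≡ 0 (mod 3), but the RHS 11 is not — no integer solution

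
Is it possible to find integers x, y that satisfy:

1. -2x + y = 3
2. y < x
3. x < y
No

A contradictory subset is {y < x, x < y}. No integer assignment can satisfy these jointly:

  - y < x: bounds one variable relative to another variable
  - x < y: bounds one variable relative to another variable

Direct contradiction: x > y and y > x cannot both hold.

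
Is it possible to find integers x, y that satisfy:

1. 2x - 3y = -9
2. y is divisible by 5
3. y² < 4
No

The full constraint system is jointly infeasible over the integers. Each constraint and what it forces:

  - 2x - 3y = -9: is a linear equation tying the variables together
  - y is divisible by 5: restricts y to multiples of 5
  - y² < 4: restricts y to |y| ≤ 1

The bounds confine y to {0} with 5 | y. For each value, substitute into the equation:
  • y = 0: the equation gives 2x = -9, so x would not be an integer.
Every case fails, so no integer solution exists.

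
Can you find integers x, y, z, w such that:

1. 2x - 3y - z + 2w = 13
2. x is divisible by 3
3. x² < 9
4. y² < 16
Yes

Take x = 0, y = 2, z = -19, w = 0. Substituting into each constraint:
  (1) 2(0) - 3(2) + 19 + 2(0) = 13 ✓
  (2) 0 = 3 × 0, remainder 0 ✓
  (3) x² = (0)² = 0, and 0 < 9 ✓
  (4) y² = (2)² = 4, and 4 < 16 ✓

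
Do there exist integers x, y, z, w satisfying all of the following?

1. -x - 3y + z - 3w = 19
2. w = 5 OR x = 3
Yes

Take x = 3, y = 0, z = 1, w = -7. Substituting into each constraint:
  (1) (-3) - 3(0) + 1 - 3(-7) = 19 ✓
  (2) x = 3, target 3 ✓ (second branch holds)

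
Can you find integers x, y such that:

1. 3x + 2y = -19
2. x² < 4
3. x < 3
Yes

Take x = -1, y = -8. Substituting into each constraint:
  (1) 3(-1) + 2(-8) = -19 ✓
  (2) x² = (-1)² = 1, and 1 < 4 ✓
  (3) -1 < 3 ✓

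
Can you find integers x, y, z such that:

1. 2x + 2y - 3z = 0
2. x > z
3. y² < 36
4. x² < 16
Yes

Take x = 1, y = -1, z = 0. Substituting into each constraint:
  (1) 2(1) + 2(-1) - 3(0) = 0 ✓
  (2) 1 > 0 ✓
  (3) y² = (-1)² = 1, and 1 < 36 ✓
  (4) x² = (1)² = 1, and 1 < 16 ✓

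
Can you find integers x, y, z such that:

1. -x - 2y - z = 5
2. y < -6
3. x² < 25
Yes

Take x = 0, y = -7, z = 9. Substituting into each constraint:
  (1) 0 - 2(-7) + (-9) = 5 ✓
  (2) -7 < -6 ✓
  (3) x² = (0)² = 0, and 0 < 25 ✓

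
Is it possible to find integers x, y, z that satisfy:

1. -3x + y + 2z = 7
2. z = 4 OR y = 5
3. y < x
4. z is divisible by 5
Yes

Take x = 6, y = 5, z = 10. Substituting into each constraint:
  (1) -3(6) + 5 + 2(10) = 7 ✓
  (2) y = 5, target 5 ✓ (second branch holds)
  (3) 5 < 6 ✓
  (4) 10 = 5 × 2, remainder 0 ✓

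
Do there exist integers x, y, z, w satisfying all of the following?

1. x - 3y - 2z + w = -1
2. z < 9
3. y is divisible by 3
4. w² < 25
Yes

Take x = -1, y = 0, z = 0, w = 0. Substituting into each constraint:
  (1) (-1) - 3(0) - 2(0) + 0 = -1 ✓
  (2) 0 < 9 ✓
  (3) 0 = 3 × 0, remainder 0 ✓
  (4) w² = (0)² = 0, and 0 < 25 ✓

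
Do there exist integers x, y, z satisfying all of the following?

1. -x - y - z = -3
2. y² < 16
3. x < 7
Yes

Take x = 0, y = 3, z = 0. Substituting into each constraint:
  (1) 0 + (-3) + 0 = -3 ✓
  (2) y² = (3)² = 9, and 9 < 16 ✓
  (3) 0 < 7 ✓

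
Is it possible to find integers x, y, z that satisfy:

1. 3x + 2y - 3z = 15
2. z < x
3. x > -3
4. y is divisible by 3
Yes

Take x = 0, y = 0, z = -5. Substituting into each constraint:
  (1) 3(0) + 2(0) - 3(-5) = 15 ✓
  (2) -5 < 0 ✓
  (3) 0 > -3 ✓
  (4) 0 = 3 × 0, remainder 0 ✓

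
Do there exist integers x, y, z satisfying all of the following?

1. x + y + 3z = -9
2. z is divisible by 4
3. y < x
Yes

Take x = 2, y = 1, z = -4. Substituting into each constraint:
  (1) 2 + 1 + 3(-4) = -9 ✓
  (2) -4 = 4 × -1, remainder 0 ✓
  (3) 1 < 2 ✓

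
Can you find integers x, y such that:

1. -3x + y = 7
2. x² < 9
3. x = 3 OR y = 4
Yes

Take x = -1, y = 4. Substituting into each constraint:
  (1) -3(-1) + 4 = 7 ✓
  (2) x² = (-1)² = 1, and 1 < 9 ✓
  (3) y = 4, target 4 ✓ (second branch holds)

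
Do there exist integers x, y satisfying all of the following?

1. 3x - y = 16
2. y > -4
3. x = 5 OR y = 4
Yes

Take x = 5, y = -1. Substituting into each constraint:
  (1) 3(5) + 1 = 16 ✓
  (2) -1 > -4 ✓
  (3) x = 5, target 5 ✓ (first branch holds)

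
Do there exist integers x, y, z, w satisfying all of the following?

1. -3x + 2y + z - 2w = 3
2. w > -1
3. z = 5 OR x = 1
Yes

Take x = 0, y = 0, z = 5, w = 1. Substituting into each constraint:
  (1) -3(0) + 2(0) + 5 - 2(1) = 3 ✓
  (2) 1 > -1 ✓
  (3) z = 5, target 5 ✓ (first branch holds)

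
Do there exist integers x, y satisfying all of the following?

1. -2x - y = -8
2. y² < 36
Yes

Take x = 4, y = 0. Substituting into each constraint:
  (1) -2(4) + 0 = -8 ✓
  (2) y² = (0)² = 0, and 0 < 36 ✓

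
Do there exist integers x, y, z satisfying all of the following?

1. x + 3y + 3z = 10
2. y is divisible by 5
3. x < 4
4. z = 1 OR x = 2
Yes

Take x = -8, y = 5, z = 1. Substituting into each constraint:
  (1) (-8) + 3(5) + 3(1) = 10 ✓
  (2) 5 = 5 × 1, remainder 0 ✓
  (3) -8 < 4 ✓
  (4) z = 1, target 1 ✓ (first branch holds)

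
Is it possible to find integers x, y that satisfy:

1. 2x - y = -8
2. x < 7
Yes

Take x = 0, y = 8. Substituting into each constraint:
  (1) 2(0) + (-8) = -8 ✓
  (2) 0 < 7 ✓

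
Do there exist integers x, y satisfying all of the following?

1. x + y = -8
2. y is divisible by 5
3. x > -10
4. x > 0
Yes

Take x = 2, y = -10. Substituting into each constraint:
  (1) 2 + (-10) = -8 ✓
  (2) -10 = 5 × -2, remainder 0 ✓
  (3) 2 > -10 ✓
  (4) 2 > 0 ✓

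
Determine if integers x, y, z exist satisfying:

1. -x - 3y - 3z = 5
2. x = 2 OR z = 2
Yes

Take x = 1, y = -4, z = 2. Substituting into each constraint:
  (1) (-1) - 3(-4) - 3(2) = 5 ✓
  (2) z = 2, target 2 ✓ (second branch holds)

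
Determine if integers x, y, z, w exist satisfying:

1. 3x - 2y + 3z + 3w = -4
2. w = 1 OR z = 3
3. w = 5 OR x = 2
Yes

Take x = 2, y = 2, z = 3, w = -5. Substituting into each constraint:
  (1) 3(2) - 2(2) + 3(3) + 3(-5) = -4 ✓
  (2) z = 3, target 3 ✓ (second branch holds)
  (3) x = 2, target 2 ✓ (second branch holds)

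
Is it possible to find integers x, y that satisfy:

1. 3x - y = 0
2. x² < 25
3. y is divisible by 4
Yes

Take x = 0, y = 0. Substituting into each constraint:
  (1) 3(0) + 0 = 0 ✓
  (2) x² = (0)² = 0, and 0 < 25 ✓
  (3) 0 = 4 × 0, remainder 0 ✓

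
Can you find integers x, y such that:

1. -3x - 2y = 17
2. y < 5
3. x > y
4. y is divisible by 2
Yes

Take x = -3, y = -4. Substituting into each constraint:
  (1) -3(-3) - 2(-4) = 17 ✓
  (2) -4 < 5 ✓
  (3) -3 > -4 ✓
  (4) -4 = 2 × -2, remainder 0 ✓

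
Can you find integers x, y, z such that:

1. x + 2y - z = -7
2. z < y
Yes

Take x = -9, y = 1, z = 0. Substituting into each constraint:
  (1) (-9) + 2(1) + 0 = -7 ✓
  (2) 0 < 1 ✓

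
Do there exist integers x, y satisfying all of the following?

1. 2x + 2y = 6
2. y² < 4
Yes

Take x = 3, y = 0. Substituting into each constraint:
  (1) 2(3) + 2(0) = 6 ✓
  (2) y² = (0)² = 0, and 0 < 4 ✓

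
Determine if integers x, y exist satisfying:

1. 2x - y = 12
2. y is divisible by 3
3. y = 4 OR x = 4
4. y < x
No

A contradictory subset is {2x - y = 12, y is divisible by 3, y = 4 OR x = 4}. No integer assignment can satisfy these jointly:

  - 2x - y = 12: is a linear equation tying the variables together
  - y is divisible by 3: restricts y to multiples of 3
  - y = 4 OR x = 4: forces a choice: either y = 4 or x = 4

Split on the disjunction (y = 4 OR x = 4):
  • If y = 4: this contradicts the divisibility constraint — 4 is not a multiple of 3.
  • If x = 4: with x = 4, writing y = 3y', every remaining term of the linear equation is divisible by 3, so the left side is ≡ 0 (mod 3); but the right side 4 ≡ 1 (mod 3). No integers can satisfy it.
Both branches are infeasible, so the system has no integer solution.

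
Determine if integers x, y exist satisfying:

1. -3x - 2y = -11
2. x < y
Yes

Take x = 1, y = 4. Substituting into each constraint:
  (1) -3(1) - 2(4) = -11 ✓
  (2) 1 < 4 ✓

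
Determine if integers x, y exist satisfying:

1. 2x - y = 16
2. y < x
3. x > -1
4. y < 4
Yes

Take x = 9, y = 2. Substituting into each constraint:
  (1) 2(9) + (-2) = 16 ✓
  (2) 2 < 9 ✓
  (3) 9 > -1 ✓
  (4) 2 < 4 ✓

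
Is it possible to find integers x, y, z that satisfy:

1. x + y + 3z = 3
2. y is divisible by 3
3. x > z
Yes

Take x = 3, y = 0, z = 0. Substituting into each constraint:
  (1) 3 + 0 + 3(0) = 3 ✓
  (2) 0 = 3 × 0, remainder 0 ✓
  (3) 3 > 0 ✓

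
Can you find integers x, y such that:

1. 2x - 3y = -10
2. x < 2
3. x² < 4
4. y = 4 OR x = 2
Yes

Take x = 1, y = 4. Substituting into each constraint:
  (1) 2(1) - 3(4) = -10 ✓
  (2) 1 < 2 ✓
  (3) x² = (1)² = 1, and 1 < 4 ✓
  (4) y = 4, target 4 ✓ (first branch holds)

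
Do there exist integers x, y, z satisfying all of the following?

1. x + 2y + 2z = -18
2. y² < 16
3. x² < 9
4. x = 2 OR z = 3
Yes

Take x = 2, y = 0, z = -10. Substituting into each constraint:
  (1) 2 + 2(0) + 2(-10) = -18 ✓
  (2) y² = (0)² = 0, and 0 < 16 ✓
  (3) x² = (2)² = 4, and 4 < 9 ✓
  (4) x = 2, target 2 ✓ (first branch holds)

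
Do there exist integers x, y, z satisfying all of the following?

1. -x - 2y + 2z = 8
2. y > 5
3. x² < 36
Yes

Take x = 0, y = 6, z = 10. Substituting into each constraint:
  (1) 0 - 2(6) + 2(10) = 8 ✓
  (2) 6 > 5 ✓
  (3) x² = (0)² = 0, and 0 < 36 ✓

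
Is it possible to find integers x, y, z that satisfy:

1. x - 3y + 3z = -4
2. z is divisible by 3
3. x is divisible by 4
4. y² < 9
Yes

Take x = -28, y = 1, z = 9. Substituting into each constraint:
  (1) (-28) - 3(1) + 3(9) = -4 ✓
  (2) 9 = 3 × 3, remainder 0 ✓
  (3) -28 = 4 × -7, remainder 0 ✓
  (4) y² = (1)² = 1, and 1 < 9 ✓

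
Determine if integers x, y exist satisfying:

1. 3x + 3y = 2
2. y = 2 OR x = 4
No

Even the single constraint (3x + 3y = 2) is infeasible over the integers.

  - 3x + 3y = 2: every term on the left is divisible by 3, so the LHS ≡ 0 (mod 3), but the RHS 2 is not — no integer solution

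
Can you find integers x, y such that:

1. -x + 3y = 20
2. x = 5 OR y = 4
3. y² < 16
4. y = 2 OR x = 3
No

The full constraint system is jointly infeasible over the integers. Each constraint and what it forces:

  - -x + 3y = 20: is a linear equation tying the variables together
  - x = 5 OR y = 4: forces a choice: either x = 5 or y = 4
  - y² < 16: restricts y to |y| ≤ 3
  - y = 2 OR x = 3: forces a choice: either y = 2 or x = 3

The bounds confine y to {-3, -2, -1, 0, 1, 2, 3}. For each value, substitute into the equation:
  • y = -3: the equation forces x = -29, but neither branch of (x = 5 OR y = 4) holds.
  • y = -2: the equation forces x = -26, but neither branch of (x = 5 OR y = 4) holds.
  • y = -1: the equation forces x = -23, but neither branch of (x = 5 OR y = 4) holds.
  • y = 0: the equation forces x = -20, but neither branch of (x = 5 OR y = 4) holds.
  • y = 1: the equation forces x = -17, but neither branch of (x = 5 OR y = 4) holds.
  • y = 2: the equation forces x = -14, but neither branch of (x = 5 OR y = 4) holds.
  • y = 3: the equation forces x = -11, but neither branch of (x = 5 OR y = 4) holds.
Every case fails, so no integer solution exists.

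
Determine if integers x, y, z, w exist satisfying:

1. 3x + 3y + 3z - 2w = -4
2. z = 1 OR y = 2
Yes

Take x = -4, y = 2, z = 0, w = -1. Substituting into each constraint:
  (1) 3(-4) + 3(2) + 3(0) - 2(-1) = -4 ✓
  (2) y = 2, target 2 ✓ (second branch holds)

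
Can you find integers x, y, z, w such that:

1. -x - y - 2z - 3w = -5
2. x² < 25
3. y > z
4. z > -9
Yes

Take x = 0, y = 3, z = 1, w = 0. Substituting into each constraint:
  (1) 0 + (-3) - 2(1) - 3(0) = -5 ✓
  (2) x² = (0)² = 0, and 0 < 25 ✓
  (3) 3 > 1 ✓
  (4) 1 > -9 ✓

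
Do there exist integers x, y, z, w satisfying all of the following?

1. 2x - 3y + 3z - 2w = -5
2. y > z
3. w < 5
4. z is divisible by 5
Yes

Take x = -1, y = 1, z = 0, w = 0. Substituting into each constraint:
  (1) 2(-1) - 3(1) + 3(0) - 2(0) = -5 ✓
  (2) 1 > 0 ✓
  (3) 0 < 5 ✓
  (4) 0 = 5 × 0, remainder 0 ✓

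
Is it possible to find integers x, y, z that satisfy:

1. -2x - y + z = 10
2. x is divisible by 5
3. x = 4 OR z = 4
Yes

Take x = 5, y = -16, z = 4. Substituting into each constraint:
  (1) -2(5) + 16 + 4 = 10 ✓
  (2) 5 = 5 × 1, remainder 0 ✓
  (3) z = 4, target 4 ✓ (second branch holds)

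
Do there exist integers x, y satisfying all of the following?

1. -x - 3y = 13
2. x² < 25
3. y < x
Yes

Take x = -1, y = -4. Substituting into each constraint:
  (1) 1 - 3(-4) = 13 ✓
  (2) x² = (-1)² = 1, and 1 < 25 ✓
  (3) -4 < -1 ✓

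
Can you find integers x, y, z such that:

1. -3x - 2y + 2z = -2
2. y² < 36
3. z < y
Yes

Take x = 0, y = 1, z = 0. Substituting into each constraint:
  (1) -3(0) - 2(1) + 2(0) = -2 ✓
  (2) y² = (1)² = 1, and 1 < 36 ✓
  (3) 0 < 1 ✓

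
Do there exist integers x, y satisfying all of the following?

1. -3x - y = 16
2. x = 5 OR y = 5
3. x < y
Yes

Take x = -7, y = 5. Substituting into each constraint:
  (1) -3(-7) + (-5) = 16 ✓
  (2) y = 5, target 5 ✓ (second branch holds)
  (3) -7 < 5 ✓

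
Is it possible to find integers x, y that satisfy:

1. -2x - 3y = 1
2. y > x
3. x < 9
Yes

Take x = -2, y = 1. Substituting into each constraint:
  (1) -2(-2) - 3(1) = 1 ✓
  (2) 1 > -2 ✓
  (3) -2 < 9 ✓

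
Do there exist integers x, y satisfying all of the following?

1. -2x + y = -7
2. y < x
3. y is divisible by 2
No

A contradictory subset is {-2x + y = -7, y is divisible by 2}. No integer assignment can satisfy these jointly:

  - -2x + y = -7: is a linear equation tying the variables together
  - y is divisible by 2: restricts y to multiples of 2

Modular obstruction: writing y = 2y', every remaining term of the linear equation is divisible by 2, so the left side is ≡ 0 (mod 2); but the right side -7 ≡ 1 (mod 2). No integers can satisfy it.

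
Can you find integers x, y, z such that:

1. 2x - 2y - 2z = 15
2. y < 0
No

Even the single constraint (2x - 2y - 2z = 15) is infeasible over the integers.

  - 2x - 2y - 2z = 15: every term on the left is divisible by 2, so the LHS ≡ 0 (mod 2), but the RHS 15 is not — no integer solution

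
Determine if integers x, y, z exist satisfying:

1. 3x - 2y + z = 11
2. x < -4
Yes

Take x = -5, y = 0, z = 26. Substituting into each constraint:
  (1) 3(-5) - 2(0) + 26 = 11 ✓
  (2) -5 < -4 ✓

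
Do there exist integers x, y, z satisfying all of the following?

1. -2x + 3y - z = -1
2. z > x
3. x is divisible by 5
Yes

Take x = 0, y = 0, z = 1. Substituting into each constraint:
  (1) -2(0) + 3(0) + (-1) = -1 ✓
  (2) 1 > 0 ✓
  (3) 0 = 5 × 0, remainder 0 ✓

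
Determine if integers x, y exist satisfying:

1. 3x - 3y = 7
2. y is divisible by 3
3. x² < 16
No

Even the single constraint (3x - 3y = 7) is infeasible over the integers.

  - 3x - 3y = 7: every term on the left is divisible by 3, so the LHS ≡ 0 (mod 3), but the RHS 7 is not — no integer solution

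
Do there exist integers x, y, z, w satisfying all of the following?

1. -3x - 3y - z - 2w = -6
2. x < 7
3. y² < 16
Yes

Take x = 0, y = 0, z = 0, w = 3. Substituting into each constraint:
  (1) -3(0) - 3(0) + 0 - 2(3) = -6 ✓
  (2) 0 < 7 ✓
  (3) y² = (0)² = 0, and 0 < 16 ✓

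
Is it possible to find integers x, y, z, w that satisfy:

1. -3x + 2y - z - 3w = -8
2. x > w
Yes

Take x = 0, y = 0, z = 11, w = -1. Substituting into each constraint:
  (1) -3(0) + 2(0) + (-11) - 3(-1) = -8 ✓
  (2) 0 > -1 ✓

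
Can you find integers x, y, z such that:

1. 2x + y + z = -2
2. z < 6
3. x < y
Yes

Take x = 0, y = 1, z = -3. Substituting into each constraint:
  (1) 2(0) + 1 + (-3) = -2 ✓
  (2) -3 < 6 ✓
  (3) 0 < 1 ✓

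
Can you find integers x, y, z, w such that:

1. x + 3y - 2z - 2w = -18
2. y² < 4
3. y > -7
Yes

Take x = 0, y = 0, z = 9, w = 0. Substituting into each constraint:
  (1) 0 + 3(0) - 2(9) - 2(0) = -18 ✓
  (2) y² = (0)² = 0, and 0 < 4 ✓
  (3) 0 > -7 ✓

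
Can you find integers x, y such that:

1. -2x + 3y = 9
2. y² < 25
Yes

Take x = 0, y = 3. Substituting into each constraint:
  (1) -2(0) + 3(3) = 9 ✓
  (2) y² = (3)² = 9, and 9 < 25 ✓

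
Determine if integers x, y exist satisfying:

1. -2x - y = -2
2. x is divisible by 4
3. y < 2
Yes

Take x = 4, y = -6. Substituting into each constraint:
  (1) -2(4) + 6 = -2 ✓
  (2) 4 = 4 × 1, remainder 0 ✓
  (3) -6 < 2 ✓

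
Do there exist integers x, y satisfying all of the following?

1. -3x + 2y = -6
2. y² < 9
Yes

Take x = 2, y = 0. Substituting into each constraint:
  (1) -3(2) + 2(0) = -6 ✓
  (2) y² = (0)² = 0, and 0 < 9 ✓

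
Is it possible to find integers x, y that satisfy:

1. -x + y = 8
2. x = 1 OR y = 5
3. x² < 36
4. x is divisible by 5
No

A contradictory subset is {-x + y = 8, x = 1 OR y = 5, x is divisible by 5}. No integer assignment can satisfy these jointly:

  - -x + y = 8: is a linear equation tying the variables together
  - x = 1 OR y = 5: forces a choice: either x = 1 or y = 5
  - x is divisible by 5: restricts x to multiples of 5

Split on the disjunction (x = 1 OR y = 5):
  • If x = 1: this contradicts the divisibility constraint — 1 is not a multiple of 5.
  • If y = 5: with y = 5, writing x = 5x', every remaining term of the linear equation is divisible by 5, so the left side is ≡ 0 (mod 5); but the right side 3 ≡ 3 (mod 5). No integers can satisfy it.
Both branches are infeasible, so the system has no integer solution.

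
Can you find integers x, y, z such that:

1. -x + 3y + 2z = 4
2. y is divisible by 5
Yes

Take x = -4, y = 0, z = 0. Substituting into each constraint:
  (1) 4 + 3(0) + 2(0) = 4 ✓
  (2) 0 = 5 × 0, remainder 0 ✓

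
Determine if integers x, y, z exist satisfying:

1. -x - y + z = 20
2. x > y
Yes

Take x = 1, y = 0, z = 21. Substituting into each constraint:
  (1) (-1) + 0 + 21 = 20 ✓
  (2) 1 > 0 ✓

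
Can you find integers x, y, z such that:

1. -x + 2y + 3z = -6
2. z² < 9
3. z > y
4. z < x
Yes

Take x = 4, y = -1, z = 0. Substituting into each constraint:
  (1) (-4) + 2(-1) + 3(0) = -6 ✓
  (2) z² = (0)² = 0, and 0 < 9 ✓
  (3) 0 > -1 ✓
  (4) 0 < 4 ✓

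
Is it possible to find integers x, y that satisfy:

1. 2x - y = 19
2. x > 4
Yes

Take x = 10, y = 1. Substituting into each constraint:
  (1) 2(10) + (-1) = 19 ✓
  (2) 10 > 4 ✓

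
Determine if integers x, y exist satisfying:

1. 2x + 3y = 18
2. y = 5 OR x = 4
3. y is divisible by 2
No

A contradictory subset is {2x + 3y = 18, y = 5 OR x = 4}. No integer assignment can satisfy these jointly:

  - 2x + 3y = 18: is a linear equation tying the variables together
  - y = 5 OR x = 4: forces a choice: either y = 5 or x = 4

Split on the disjunction (y = 5 OR x = 4):
  • If y = 5: with y = 5, every remaining term of the linear equation is divisible by 2, so the left side is ≡ 0 (mod 2); but the right side 3 ≡ 1 (mod 2). No integers can satisfy it.
  • If x = 4: with x = 4, every remaining term of the linear equation is divisible by 3, so the left side is ≡ 0 (mod 3); but the right side 10 ≡ 1 (mod 3). No integers can satisfy it.
Both branches are infeasible, so the system has no integer solution.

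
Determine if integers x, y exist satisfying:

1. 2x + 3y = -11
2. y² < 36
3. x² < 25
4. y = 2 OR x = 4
No

A contradictory subset is {2x + 3y = -11, y = 2 OR x = 4}. No integer assignment can satisfy these jointly:

  - 2x + 3y = -11: is a linear equation tying the variables together
  - y = 2 OR x = 4: forces a choice: either y = 2 or x = 4

Split on the disjunction (y = 2 OR x = 4):
  • If y = 2: with y = 2, every remaining term of the linear equation is divisible by 2, so the left side is ≡ 0 (mod 2); but the right side -17 ≡ 1 (mod 2). No integers can satisfy it.
  • If x = 4: with x = 4, every remaining term of the linear equation is divisible by 3, so the left side is ≡ 0 (mod 3); but the right side -19 ≡ 2 (mod 3). No integers can satisfy it.
Both branches are infeasible, so the system has no integer solution.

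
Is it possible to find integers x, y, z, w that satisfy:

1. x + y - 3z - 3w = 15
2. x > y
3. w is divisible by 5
Yes

Take x = 0, y = -3, z = -6, w = 0. Substituting into each constraint:
  (1) 0 + (-3) - 3(-6) - 3(0) = 15 ✓
  (2) 0 > -3 ✓
  (3) 0 = 5 × 0, remainder 0 ✓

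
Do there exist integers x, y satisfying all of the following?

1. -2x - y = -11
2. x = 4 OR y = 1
Yes

Take x = 4, y = 3. Substituting into each constraint:
  (1) -2(4) + (-3) = -11 ✓
  (2) x = 4, target 4 ✓ (first branch holds)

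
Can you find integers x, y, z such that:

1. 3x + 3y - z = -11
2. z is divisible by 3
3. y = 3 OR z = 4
No

A contradictory subset is {3x + 3y - z = -11, z is divisible by 3}. No integer assignment can satisfy these jointly:

  - 3x + 3y - z = -11: is a linear equation tying the variables together
  - z is divisible by 3: restricts z to multiples of 3

Modular obstruction: writing z = 3z', every remaining term of the linear equation is divisible by 3, so the left side is ≡ 0 (mod 3); but the right side -11 ≡ 1 (mod 3). No integers can satisfy it.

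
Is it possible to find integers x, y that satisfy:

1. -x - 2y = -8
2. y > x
Yes

Take x = 2, y = 3. Substituting into each constraint:
  (1) (-2) - 2(3) = -8 ✓
  (2) 3 > 2 ✓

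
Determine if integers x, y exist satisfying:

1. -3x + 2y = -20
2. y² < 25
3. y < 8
Yes

Take x = 8, y = 2. Substituting into each constraint:
  (1) -3(8) + 2(2) = -20 ✓
  (2) y² = (2)² = 4, and 4 < 25 ✓
  (3) 2 < 8 ✓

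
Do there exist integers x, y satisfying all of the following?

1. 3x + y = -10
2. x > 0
Yes

Take x = 1, y = -13. Substituting into each constraint:
  (1) 3(1) + (-13) = -10 ✓
  (2) 1 > 0 ✓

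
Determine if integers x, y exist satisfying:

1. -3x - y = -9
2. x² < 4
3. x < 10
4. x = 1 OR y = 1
Yes

Take x = 1, y = 6. Substituting into each constraint:
  (1) -3(1) + (-6) = -9 ✓
  (2) x² = (1)² = 1, and 1 < 4 ✓
  (3) 1 < 10 ✓
  (4) x = 1, target 1 ✓ (first branch holds)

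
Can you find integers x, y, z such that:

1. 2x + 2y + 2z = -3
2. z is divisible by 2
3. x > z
No

Even the single constraint (2x + 2y + 2z = -3) is infeasible over the integers.

  - 2x + 2y + 2z = -3: every term on the left is divisible by 2, so the LHS ≡ 0 (mod 2), but the RHS -3 is not — no integer solution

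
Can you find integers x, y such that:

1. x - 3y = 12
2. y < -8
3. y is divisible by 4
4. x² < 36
No

A contradictory subset is {x - 3y = 12, y < -8, x² < 36}. No integer assignment can satisfy these jointly:

  - x - 3y = 12: is a linear equation tying the variables together
  - y < -8: bounds one variable relative to a constant
  - x² < 36: restricts x to |x| ≤ 5

Range argument: with x ∈ [-5, 5], y ∈ [−∞, -9], the left side of the equation is at least 22, but the right side is 12 < 22. No integer solution exists.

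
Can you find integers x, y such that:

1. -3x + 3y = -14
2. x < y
No

Even the single constraint (-3x + 3y = -14) is infeasible over the integers.

  - -3x + 3y = -14: every term on the left is divisible by 3, so the LHS ≡ 0 (mod 3), but the RHS -14 is not — no integer solution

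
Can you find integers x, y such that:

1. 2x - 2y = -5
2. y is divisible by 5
No

Even the single constraint (2x - 2y = -5) is infeasible over the integers.

  - 2x - 2y = -5: every term on the left is divisible by 2, so the LHS ≡ 0 (mod 2), but the RHS -5 is not — no integer solution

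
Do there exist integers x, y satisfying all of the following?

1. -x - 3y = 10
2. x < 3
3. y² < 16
Yes

Take x = -10, y = 0. Substituting into each constraint:
  (1) 10 - 3(0) = 10 ✓
  (2) -10 < 3 ✓
  (3) y² = (0)² = 0, and 0 < 16 ✓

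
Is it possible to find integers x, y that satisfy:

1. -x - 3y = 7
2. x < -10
Yes

Take x = -13, y = 2. Substituting into each constraint:
  (1) 13 - 3(2) = 7 ✓
  (2) -13 < -10 ✓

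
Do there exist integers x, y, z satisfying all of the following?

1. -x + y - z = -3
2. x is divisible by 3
Yes

Take x = 0, y = 0, z = 3. Substituting into each constraint:
  (1) 0 + 0 + (-3) = -3 ✓
  (2) 0 = 3 × 0, remainder 0 ✓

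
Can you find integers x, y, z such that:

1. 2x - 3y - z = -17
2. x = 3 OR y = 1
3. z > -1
Yes

Take x = 3, y = 7, z = 2. Substituting into each constraint:
  (1) 2(3) - 3(7) + (-2) = -17 ✓
  (2) x = 3, target 3 ✓ (first branch holds)
  (3) 2 > -1 ✓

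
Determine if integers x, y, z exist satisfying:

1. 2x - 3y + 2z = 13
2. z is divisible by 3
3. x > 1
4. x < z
Yes

Take x = 2, y = -1, z = 3. Substituting into each constraint:
  (1) 2(2) - 3(-1) + 2(3) = 13 ✓
  (2) 3 = 3 × 1, remainder 0 ✓
  (3) 2 > 1 ✓
  (4) 2 < 3 ✓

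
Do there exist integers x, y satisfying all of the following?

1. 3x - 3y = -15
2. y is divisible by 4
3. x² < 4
Yes

Take x = -1, y = 4. Substituting into each constraint:
  (1) 3(-1) - 3(4) = -15 ✓
  (2) 4 = 4 × 1, remainder 0 ✓
  (3) x² = (-1)² = 1, and 1 < 4 ✓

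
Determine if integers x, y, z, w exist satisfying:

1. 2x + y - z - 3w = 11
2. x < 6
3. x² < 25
Yes

Take x = 0, y = 11, z = 0, w = 0. Substituting into each constraint:
  (1) 2(0) + 11 + 0 - 3(0) = 11 ✓
  (2) 0 < 6 ✓
  (3) x² = (0)² = 0, and 0 < 25 ✓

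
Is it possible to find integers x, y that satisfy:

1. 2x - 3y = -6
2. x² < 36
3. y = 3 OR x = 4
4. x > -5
No

A contradictory subset is {2x - 3y = -6, y = 3 OR x = 4}. No integer assignment can satisfy these jointly:

  - 2x - 3y = -6: is a linear equation tying the variables together
  - y = 3 OR x = 4: forces a choice: either y = 3 or x = 4

Split on the disjunction (y = 3 OR x = 4):
  • If y = 3: with y = 3, every remaining term of the linear equation is divisible by 2, so the left side is ≡ 0 (mod 2); but the right side 3 ≡ 1 (mod 2). No integers can satisfy it.
  • If x = 4: with x = 4, every remaining term of the linear equation is divisible by 3, so the left side is ≡ 0 (mod 3); but the right side -14 ≡ 1 (mod 3). No integers can satisfy it.
Both branches are infeasible, so the system has no integer solution.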